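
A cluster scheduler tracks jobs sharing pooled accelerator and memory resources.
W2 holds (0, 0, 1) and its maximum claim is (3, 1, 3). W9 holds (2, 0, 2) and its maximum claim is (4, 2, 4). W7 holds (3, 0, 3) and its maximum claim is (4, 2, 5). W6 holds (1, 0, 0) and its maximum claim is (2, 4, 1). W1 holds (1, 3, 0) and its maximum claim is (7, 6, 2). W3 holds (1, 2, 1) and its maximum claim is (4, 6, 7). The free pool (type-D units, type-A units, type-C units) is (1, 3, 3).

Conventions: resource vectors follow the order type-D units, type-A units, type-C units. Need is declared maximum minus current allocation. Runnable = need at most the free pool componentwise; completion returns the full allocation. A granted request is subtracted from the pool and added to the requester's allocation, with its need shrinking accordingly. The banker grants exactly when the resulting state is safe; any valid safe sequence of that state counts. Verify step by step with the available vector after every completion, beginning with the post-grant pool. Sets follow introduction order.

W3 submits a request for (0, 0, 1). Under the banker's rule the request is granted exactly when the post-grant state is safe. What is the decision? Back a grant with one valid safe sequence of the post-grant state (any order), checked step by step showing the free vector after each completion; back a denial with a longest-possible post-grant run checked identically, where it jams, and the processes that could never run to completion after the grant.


GRANT — the state after the grant stays safe, e.g. via W7, W2, W9, W1, W3, W6.
Key observation: after the grant the pool drops to (1, 3, 2), which still lets W7 finish first and unwind the rest.
Step-by-step check of the post-grant state:
  pool = (1, 3, 2)
  run W7 (needs (1, 2, 2), free (1, 3, 2)); after release of (3, 0, 3) the pool is (4, 3, 5)
  run W2 (needs (3, 1, 2), free (4, 3, 5)); after release of (0, 0, 1) the pool is (4, 3, 6)
  run W9 (needs (2, 2, 2), free (4, 3, 6)); after release of (2, 0, 2) the pool is (6, 3, 8)
  run W1 (needs (6, 3, 2), free (6, 3, 8)); after release of (1, 3, 0) the pool is (7, 6, 8)
  run W3 (needs (3, 4, 5), free (7, 6, 8)); after release of (1, 2, 2) the pool is (8, 8, 10)
  run W6 (needs (1, 4, 1), free (8, 8, 10)); after release of (1, 0, 0) the pool is (9, 8, 10)


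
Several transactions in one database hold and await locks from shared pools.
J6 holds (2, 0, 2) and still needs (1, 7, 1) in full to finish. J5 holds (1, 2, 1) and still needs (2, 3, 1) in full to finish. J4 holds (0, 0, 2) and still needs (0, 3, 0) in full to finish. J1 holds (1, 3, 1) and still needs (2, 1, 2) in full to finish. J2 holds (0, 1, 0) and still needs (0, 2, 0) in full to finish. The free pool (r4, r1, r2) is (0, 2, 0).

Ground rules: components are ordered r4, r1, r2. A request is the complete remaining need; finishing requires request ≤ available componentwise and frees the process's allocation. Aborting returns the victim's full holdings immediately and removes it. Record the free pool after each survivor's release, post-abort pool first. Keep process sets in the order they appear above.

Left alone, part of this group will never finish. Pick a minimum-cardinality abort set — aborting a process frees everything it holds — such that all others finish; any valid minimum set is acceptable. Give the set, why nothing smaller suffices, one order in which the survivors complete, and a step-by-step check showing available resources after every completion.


Minimum abort set: J6.
Key observation: aborting J6 returns (2, 0, 2), and J5 — hopeless before — runs at step 2 with the returned capacity in the pool.
Why nothing smaller works: aborting no one leaves the state deadlocked as given.
The survivors complete as J2, J5, J4, J1. Check, step by step (starting from the post-abort pool):
  pool = (2, 2, 2)
  J2: need (0, 2, 0) fits (2, 2, 2); releases (0, 1, 0), pool now (2, 3, 2)
  J5: need (2, 3, 1) fits (2, 3, 2); releases (1, 2, 1), pool now (3, 5, 3)
  J4: need (0, 3, 0) fits (3, 5, 3); releases (0, 0, 2), pool now (3, 5, 5)
  J1: need (2, 1, 2) fits (3, 5, 5); releases (1, 3, 1), pool now (4, 8, 6)


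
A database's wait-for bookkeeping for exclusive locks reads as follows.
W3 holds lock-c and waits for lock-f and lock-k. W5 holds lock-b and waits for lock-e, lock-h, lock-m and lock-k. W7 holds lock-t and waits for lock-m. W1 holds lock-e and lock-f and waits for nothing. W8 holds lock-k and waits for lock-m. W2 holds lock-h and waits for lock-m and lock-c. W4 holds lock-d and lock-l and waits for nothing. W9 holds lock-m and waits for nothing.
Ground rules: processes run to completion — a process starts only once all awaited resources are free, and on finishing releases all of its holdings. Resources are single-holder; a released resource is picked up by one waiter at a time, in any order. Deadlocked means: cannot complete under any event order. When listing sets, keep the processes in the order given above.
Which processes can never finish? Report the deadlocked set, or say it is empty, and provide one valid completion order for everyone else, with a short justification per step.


Nothing here is deadlocked.
Key observation: every chain of waits terminates; starting from the processes that wait on nothing, all the rest unlock in turn.
One completion order for the rest: W9, W4, W8, W1, W3, W2, W5, W7.
Walking it through:
  W9 waits on nothing -> runs at once and releases lock-m
  W4 waits on nothing -> runs at once and releases lock-d and lock-l
  run W8 (all its waits — lock-m — are resolved); releases lock-k
  W1 waits on nothing -> runs at once and releases lock-e and lock-f
  run W3 (all its waits — lock-f and lock-k — are resolved); releases lock-c
  run W2 (all its waits — lock-m and lock-c — are resolved); releases lock-h
  run W5 (all its waits — lock-e, lock-h, lock-m and lock-k — are resolved); releases lock-b
  run W7 (all its waits — lock-m — are resolved); releases lock-t


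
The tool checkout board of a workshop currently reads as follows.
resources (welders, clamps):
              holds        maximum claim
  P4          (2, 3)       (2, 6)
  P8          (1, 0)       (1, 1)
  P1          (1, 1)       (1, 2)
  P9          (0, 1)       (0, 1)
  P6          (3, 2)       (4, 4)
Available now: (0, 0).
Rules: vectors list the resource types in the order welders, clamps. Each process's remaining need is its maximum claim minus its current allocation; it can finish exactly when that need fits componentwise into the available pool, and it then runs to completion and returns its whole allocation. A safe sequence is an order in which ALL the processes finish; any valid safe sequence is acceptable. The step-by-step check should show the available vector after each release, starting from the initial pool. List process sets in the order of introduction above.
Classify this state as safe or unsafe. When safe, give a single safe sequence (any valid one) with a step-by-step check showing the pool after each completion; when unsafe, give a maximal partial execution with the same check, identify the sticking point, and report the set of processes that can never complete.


The state is SAFE; one workable sequence: P9, P1, P6, P8, P4.
Key observation: at P1 the run first touches a limit — (0, 1) against (0, 1), exact on a resource it actually requests.
Step-by-step check:
  pool = (0, 0)
  P9 needs (0, 0) <= (0, 0) -> finishes; pool += (0, 1) = (0, 1)
  P1 needs (0, 1) <= (0, 1) -> finishes; pool += (1, 1) = (1, 2)
  P6 needs (1, 2) <= (1, 2) -> finishes; pool += (3, 2) = (4, 4)
  P8 needs (0, 1) <= (4, 4) -> finishes; pool += (1, 0) = (5, 4)
  P4 needs (0, 3) <= (5, 4) -> finishes; pool += (2, 3) = (7, 7)


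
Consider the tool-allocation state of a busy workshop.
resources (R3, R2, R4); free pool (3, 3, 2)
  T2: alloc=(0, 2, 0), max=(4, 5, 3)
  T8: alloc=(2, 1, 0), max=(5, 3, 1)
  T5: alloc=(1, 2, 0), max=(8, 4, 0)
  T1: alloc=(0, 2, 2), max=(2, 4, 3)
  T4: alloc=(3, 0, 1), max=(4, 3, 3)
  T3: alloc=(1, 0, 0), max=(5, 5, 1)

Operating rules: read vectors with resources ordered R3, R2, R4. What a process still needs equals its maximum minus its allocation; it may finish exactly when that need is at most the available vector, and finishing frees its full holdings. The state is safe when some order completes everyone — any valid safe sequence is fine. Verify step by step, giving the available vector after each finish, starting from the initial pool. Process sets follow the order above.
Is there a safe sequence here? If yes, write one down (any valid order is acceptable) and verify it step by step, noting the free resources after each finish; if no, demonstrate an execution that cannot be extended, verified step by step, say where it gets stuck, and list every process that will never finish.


The state is SAFE; one workable sequence: T4, T2, T3, T5, T1, T8.
Key observation: the order's first zero-slack moment is T4 ((1, 3, 2) needed, (3, 3, 2) free — a requested resource with nothing to spare).
Step-by-step check:
  pool = (3, 3, 2)
  T4 needs (1, 3, 2) <= (3, 3, 2) -> finishes; pool += (3, 0, 1) = (6, 3, 3)
  T2 needs (4, 3, 3) <= (6, 3, 3) -> finishes; pool += (0, 2, 0) = (6, 5, 3)
  T3 needs (4, 5, 1) <= (6, 5, 3) -> finishes; pool += (1, 0, 0) = (7, 5, 3)
  T5 needs (7, 2, 0) <= (7, 5, 3) -> finishes; pool += (1, 2, 0) = (8, 7, 3)
  T1 needs (2, 2, 1) <= (8, 7, 3) -> finishes; pool += (0, 2, 2) = (8, 9, 5)
  T8 needs (3, 2, 1) <= (8, 9, 5) -> finishes; pool += (2, 1, 0) = (10, 10, 5)


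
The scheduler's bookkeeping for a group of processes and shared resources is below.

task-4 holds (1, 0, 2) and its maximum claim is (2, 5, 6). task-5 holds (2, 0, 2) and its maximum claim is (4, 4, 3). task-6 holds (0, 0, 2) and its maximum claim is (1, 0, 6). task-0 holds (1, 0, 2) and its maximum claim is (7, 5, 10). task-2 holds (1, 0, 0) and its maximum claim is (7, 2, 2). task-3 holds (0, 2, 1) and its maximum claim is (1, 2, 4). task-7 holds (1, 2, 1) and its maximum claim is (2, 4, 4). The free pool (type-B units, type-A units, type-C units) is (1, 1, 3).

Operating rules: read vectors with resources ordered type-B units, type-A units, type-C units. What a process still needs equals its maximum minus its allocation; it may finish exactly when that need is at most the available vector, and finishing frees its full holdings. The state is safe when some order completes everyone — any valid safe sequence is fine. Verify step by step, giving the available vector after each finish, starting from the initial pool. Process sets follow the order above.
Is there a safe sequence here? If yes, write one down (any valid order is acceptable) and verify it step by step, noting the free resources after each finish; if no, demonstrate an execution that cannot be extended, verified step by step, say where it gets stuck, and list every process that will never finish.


UNSAFE — no complete ordering exists.
Key observation: no order helps: past task-3, task-7, task-4, task-6, task-5, the free pool tops out at (5, 5, 11), below what each blocked process needs in type-B units.
A maximal execution: task-3, task-7, task-4, task-6, task-5 — then nothing else fits. Walking it through:
  pool = (1, 1, 3)
  task-3 needs (1, 0, 3) <= (1, 1, 3) -> finishes; pool += (0, 2, 1) = (1, 3, 4)
  task-7 needs (1, 2, 3) <= (1, 3, 4) -> finishes; pool += (1, 2, 1) = (2, 5, 5)
  task-4 needs (1, 5, 4) <= (2, 5, 5) -> finishes; pool += (1, 0, 2) = (3, 5, 7)
  task-6 needs (1, 0, 4) <= (3, 5, 7) -> finishes; pool += (0, 0, 2) = (3, 5, 9)
  task-5 needs (2, 4, 1) <= (3, 5, 9) -> finishes; pool += (2, 0, 2) = (5, 5, 11)
  task-0 cannot run: need (6, 5, 8) vs free (5, 5, 11) (insufficient type-B units)
  task-2 cannot run: need (6, 2, 2) vs free (5, 5, 11) (insufficient type-B units)
Never able to finish: task-0 and task-2.


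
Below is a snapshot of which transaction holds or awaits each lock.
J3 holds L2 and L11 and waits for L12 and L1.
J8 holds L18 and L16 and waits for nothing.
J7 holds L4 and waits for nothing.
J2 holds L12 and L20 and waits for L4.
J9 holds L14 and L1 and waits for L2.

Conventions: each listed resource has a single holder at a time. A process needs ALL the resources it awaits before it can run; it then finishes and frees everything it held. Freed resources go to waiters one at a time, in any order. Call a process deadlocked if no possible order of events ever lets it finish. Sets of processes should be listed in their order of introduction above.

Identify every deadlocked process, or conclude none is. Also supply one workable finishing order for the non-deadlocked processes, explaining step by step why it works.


Deadlocked: J3 and J9.
Key observation: the knot is the closed ring of waits J3 -> J9 -> J3; no other process is dragged down with it.
A valid finishing order for the others: J7, J8, J2.
Step-by-step check:
  run J7 (it waits on nothing); releases L4
  run J8 (it waits on nothing); releases L18 and L16
  J2: everything it awaited (L4) is free; runs, freeing L12 and L20


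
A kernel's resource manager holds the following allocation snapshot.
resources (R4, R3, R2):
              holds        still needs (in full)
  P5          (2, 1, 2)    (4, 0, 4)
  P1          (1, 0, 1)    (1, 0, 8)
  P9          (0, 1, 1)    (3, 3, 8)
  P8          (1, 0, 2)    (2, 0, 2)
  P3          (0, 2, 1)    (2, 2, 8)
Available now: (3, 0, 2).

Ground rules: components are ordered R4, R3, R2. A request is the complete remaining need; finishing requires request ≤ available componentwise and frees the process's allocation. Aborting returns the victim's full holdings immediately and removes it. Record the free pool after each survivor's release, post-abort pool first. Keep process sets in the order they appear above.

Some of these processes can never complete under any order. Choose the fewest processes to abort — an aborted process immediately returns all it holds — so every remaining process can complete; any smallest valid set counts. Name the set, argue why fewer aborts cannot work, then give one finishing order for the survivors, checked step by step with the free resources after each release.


Minimum abort set: P9 and P3.
Key observation: P1 was stuck for good until P9 and P3 gave back (0, 3, 2); in the order shown it finishes at step 3.
Minimality, checking each single-abort alternative: P5 alone leaves P1 blocked (short on R2); P1 alone leaves P9 blocked (short on R3 and R2); P9 alone leaves P1 blocked (short on R2); P8 alone leaves P1 blocked (short on R2); P3 alone leaves P1 blocked (short on R2).
One survivor order: P8, P5, P1. Verifying each step (post-abort pool first):
  pool = (3, 3, 4)
  run P8 (needs (2, 0, 2), free (3, 3, 4)); after release of (1, 0, 2) the pool is (4, 3, 6)
  run P5 (needs (4, 0, 4), free (4, 3, 6)); after release of (2, 1, 2) the pool is (6, 4, 8)
  run P1 (needs (1, 0, 8), free (6, 4, 8)); after release of (1, 0, 1) the pool is (7, 4, 9)


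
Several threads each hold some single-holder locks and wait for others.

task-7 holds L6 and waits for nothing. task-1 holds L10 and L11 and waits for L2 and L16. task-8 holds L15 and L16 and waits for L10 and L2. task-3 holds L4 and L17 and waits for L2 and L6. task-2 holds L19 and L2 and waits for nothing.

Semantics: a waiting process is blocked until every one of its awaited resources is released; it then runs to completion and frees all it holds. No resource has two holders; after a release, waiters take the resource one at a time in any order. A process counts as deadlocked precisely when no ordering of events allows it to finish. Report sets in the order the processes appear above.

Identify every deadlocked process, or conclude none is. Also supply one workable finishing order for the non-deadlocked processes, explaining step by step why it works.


The deadlocked set is task-1 and task-8.
Key observation: the waits loop around task-1 -> task-8 -> task-1 with no way out; no other process is dragged down with it.
The rest can finish in the order task-7, task-2, task-3.
Check, step by step:
  task-7 waits on nothing -> runs at once and releases L6
  task-2 waits on nothing -> runs at once and releases L19 and L2
  task-3: everything it awaited (L2 and L6) is free; runs, freeing L4 and L17


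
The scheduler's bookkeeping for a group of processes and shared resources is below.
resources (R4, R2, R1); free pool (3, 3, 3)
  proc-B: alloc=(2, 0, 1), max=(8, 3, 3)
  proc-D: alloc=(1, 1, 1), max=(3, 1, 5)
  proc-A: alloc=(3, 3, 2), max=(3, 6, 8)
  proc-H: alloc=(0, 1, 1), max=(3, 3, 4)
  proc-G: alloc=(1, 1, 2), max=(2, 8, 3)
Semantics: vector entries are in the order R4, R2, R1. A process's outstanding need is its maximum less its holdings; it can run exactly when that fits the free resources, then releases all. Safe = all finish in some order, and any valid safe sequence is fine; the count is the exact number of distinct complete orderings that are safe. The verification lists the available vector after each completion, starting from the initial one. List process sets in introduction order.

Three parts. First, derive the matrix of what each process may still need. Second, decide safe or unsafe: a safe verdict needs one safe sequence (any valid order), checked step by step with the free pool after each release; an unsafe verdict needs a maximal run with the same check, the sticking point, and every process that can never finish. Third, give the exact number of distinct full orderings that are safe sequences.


(1) Outstanding need per process (order R4, R2, R1):
  proc-B: (6, 3, 2)
  proc-D: (2, 0, 4)
  proc-A: (0, 3, 6)
  proc-H: (3, 2, 3)
  proc-G: (1, 7, 1)
(2) The state is UNSAFE.
Key observation: after proc-H, proc-D the pool peaks at (4, 5, 5), and each blocked process is short somewhere: proc-B on R4; proc-A on R1; proc-G on R2.
A maximal execution: proc-H, proc-D — then nothing else fits. Step-by-step check:
  pool = (3, 3, 3)
  proc-H: need (3, 2, 3) fits (3, 3, 3); releases (0, 1, 1), pool now (3, 4, 4)
  proc-D: need (2, 0, 4) fits (3, 4, 4); releases (1, 1, 1), pool now (4, 5, 5)
  proc-B cannot run: need (6, 3, 2) vs free (4, 5, 5) (insufficient R4)
  proc-A cannot run: need (0, 3, 6) vs free (4, 5, 5) (insufficient R1)
  proc-G cannot run: need (1, 7, 1) vs free (4, 5, 5) (insufficient R2)
Never able to finish: proc-B, proc-A and proc-G.
(3) The exact count: 0 of the possible complete orderings are safe sequences.


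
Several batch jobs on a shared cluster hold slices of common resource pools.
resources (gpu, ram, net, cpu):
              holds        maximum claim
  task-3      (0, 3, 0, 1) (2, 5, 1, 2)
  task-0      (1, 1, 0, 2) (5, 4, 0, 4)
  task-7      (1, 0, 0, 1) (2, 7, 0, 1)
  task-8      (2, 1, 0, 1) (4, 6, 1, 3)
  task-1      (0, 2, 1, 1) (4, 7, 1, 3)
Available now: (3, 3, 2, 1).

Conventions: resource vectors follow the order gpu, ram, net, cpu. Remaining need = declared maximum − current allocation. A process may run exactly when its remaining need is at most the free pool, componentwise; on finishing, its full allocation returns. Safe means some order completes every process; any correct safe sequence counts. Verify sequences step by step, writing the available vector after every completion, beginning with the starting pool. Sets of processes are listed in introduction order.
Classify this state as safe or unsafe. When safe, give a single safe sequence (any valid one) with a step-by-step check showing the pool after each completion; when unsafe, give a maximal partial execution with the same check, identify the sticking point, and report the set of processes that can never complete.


The state is SAFE; one workable sequence: task-3, task-8, task-1, task-7, task-0.
Key observation: the first exact fit in this order is task-3 — it needs (2, 2, 1, 1) with (3, 3, 2, 1) free, meeting a requested resource to the last unit.
Check, step by step:
  pool = (3, 3, 2, 1)
  run task-3 (needs (2, 2, 1, 1), free (3, 3, 2, 1)); after release of (0, 3, 0, 1) the pool is (3, 6, 2, 2)
  run task-8 (needs (2, 5, 1, 2), free (3, 6, 2, 2)); after release of (2, 1, 0, 1) the pool is (5, 7, 2, 3)
  run task-1 (needs (4, 5, 0, 2), free (5, 7, 2, 3)); after release of (0, 2, 1, 1) the pool is (5, 9, 3, 4)
  run task-7 (needs (1, 7, 0, 0), free (5, 9, 3, 4)); after release of (1, 0, 0, 1) the pool is (6, 9, 3, 5)
  run task-0 (needs (4, 3, 0, 2), free (6, 9, 3, 5)); after release of (1, 1, 0, 2) the pool is (7, 10, 3, 7)


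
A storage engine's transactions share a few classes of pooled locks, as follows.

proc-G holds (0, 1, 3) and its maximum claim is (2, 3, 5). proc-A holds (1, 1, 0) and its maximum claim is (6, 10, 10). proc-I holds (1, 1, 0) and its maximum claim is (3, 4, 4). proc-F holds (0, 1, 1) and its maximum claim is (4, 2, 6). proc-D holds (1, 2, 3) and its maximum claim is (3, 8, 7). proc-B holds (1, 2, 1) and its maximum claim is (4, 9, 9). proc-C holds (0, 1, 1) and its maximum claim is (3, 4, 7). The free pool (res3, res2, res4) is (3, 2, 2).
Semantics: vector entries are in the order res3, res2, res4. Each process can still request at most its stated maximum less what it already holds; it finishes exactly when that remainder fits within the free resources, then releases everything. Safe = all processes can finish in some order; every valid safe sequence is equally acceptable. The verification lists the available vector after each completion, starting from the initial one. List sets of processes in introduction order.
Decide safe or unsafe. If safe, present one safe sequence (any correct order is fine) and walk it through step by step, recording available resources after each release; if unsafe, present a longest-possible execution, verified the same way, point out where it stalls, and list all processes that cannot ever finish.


SAFE. One safe sequence: proc-G, proc-I, proc-F, proc-C, proc-D, proc-B, proc-A.
Key observation: proc-G marks the first exact bind of the order: its need (2, 2, 2) fits the free (3, 2, 2) with zero slack on a requested resource.
Verifying each step:
  pool = (3, 2, 2)
  run proc-G (needs (2, 2, 2), free (3, 2, 2)); after release of (0, 1, 3) the pool is (3, 3, 5)
  run proc-I (needs (2, 3, 4), free (3, 3, 5)); after release of (1, 1, 0) the pool is (4, 4, 5)
  run proc-F (needs (4, 1, 5), free (4, 4, 5)); after release of (0, 1, 1) the pool is (4, 5, 6)
  run proc-C (needs (3, 3, 6), free (4, 5, 6)); after release of (0, 1, 1) the pool is (4, 6, 7)
  run proc-D (needs (2, 6, 4), free (4, 6, 7)); after release of (1, 2, 3) the pool is (5, 8, 10)
  run proc-B (needs (3, 7, 8), free (5, 8, 10)); after release of (1, 2, 1) the pool is (6, 10, 11)
  run proc-A (needs (5, 9, 10), free (6, 10, 11)); after release of (1, 1, 0) the pool is (7, 11, 11)


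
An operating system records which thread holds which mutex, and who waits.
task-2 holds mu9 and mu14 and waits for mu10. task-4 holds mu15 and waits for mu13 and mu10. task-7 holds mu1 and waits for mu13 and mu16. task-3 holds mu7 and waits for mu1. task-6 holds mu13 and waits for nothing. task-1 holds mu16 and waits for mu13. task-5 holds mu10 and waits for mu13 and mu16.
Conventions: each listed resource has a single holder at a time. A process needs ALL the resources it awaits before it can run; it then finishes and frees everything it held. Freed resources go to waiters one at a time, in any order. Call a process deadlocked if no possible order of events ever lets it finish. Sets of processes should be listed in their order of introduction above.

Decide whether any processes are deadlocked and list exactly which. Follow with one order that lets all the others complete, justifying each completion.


No process is deadlocked.
Key observation: the wait graph is acyclic; completion cascades from the unblocked processes through everyone else.
The rest can finish in the order task-6, task-1, task-5, task-4, task-7, task-2, task-3.
Check, step by step:
  run task-6 (it waits on nothing); releases mu13
  run task-1 (all its waits — mu13 — are resolved); releases mu16
  run task-5 (all its waits — mu13 and mu16 — are resolved); releases mu10
  run task-4 (all its waits — mu13 and mu10 — are resolved); releases mu15
  run task-7 (all its waits — mu13 and mu16 — are resolved); releases mu1
  run task-2 (all its waits — mu10 — are resolved); releases mu9 and mu14
  run task-3 (all its waits — mu1 — are resolved); releases mu7


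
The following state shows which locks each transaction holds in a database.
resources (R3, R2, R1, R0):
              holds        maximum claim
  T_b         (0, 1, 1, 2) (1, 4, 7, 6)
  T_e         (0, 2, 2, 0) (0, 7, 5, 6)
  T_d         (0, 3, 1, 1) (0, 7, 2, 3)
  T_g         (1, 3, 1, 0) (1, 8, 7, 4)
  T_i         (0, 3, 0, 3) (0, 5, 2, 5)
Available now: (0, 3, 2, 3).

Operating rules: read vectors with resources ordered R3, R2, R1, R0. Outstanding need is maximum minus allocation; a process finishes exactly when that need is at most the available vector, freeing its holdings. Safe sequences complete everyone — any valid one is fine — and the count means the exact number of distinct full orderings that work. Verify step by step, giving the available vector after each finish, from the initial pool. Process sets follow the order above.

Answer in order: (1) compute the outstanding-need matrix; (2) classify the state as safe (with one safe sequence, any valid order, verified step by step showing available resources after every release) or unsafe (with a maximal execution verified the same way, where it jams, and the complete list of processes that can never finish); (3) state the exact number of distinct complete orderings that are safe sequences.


(1) Outstanding need per process (order R3, R2, R1, R0):
  T_b: (1, 3, 6, 4)
  T_e: (0, 5, 3, 6)
  T_d: (0, 4, 1, 2)
  T_g: (0, 5, 6, 4)
  T_i: (0, 2, 2, 2)
(2) UNSAFE — no complete ordering exists.
Key observation: even finishing T_i, T_d, T_e leaves just (0, 11, 5, 7) free — too little R1 for any of the remaining processes.
The run T_i, T_d, T_e cannot be extended any further. Verifying each step:
  pool = (0, 3, 2, 3)
  T_i needs (0, 2, 2, 2) <= (0, 3, 2, 3) -> finishes; pool += (0, 3, 0, 3) = (0, 6, 2, 6)
  T_d needs (0, 4, 1, 2) <= (0, 6, 2, 6) -> finishes; pool += (0, 3, 1, 1) = (0, 9, 3, 7)
  T_e needs (0, 5, 3, 6) <= (0, 9, 3, 7) -> finishes; pool += (0, 2, 2, 0) = (0, 11, 5, 7)
  T_b cannot run: need (1, 3, 6, 4) vs free (0, 11, 5, 7) (insufficient R3 and R1)
  T_g cannot run: need (0, 5, 6, 4) vs free (0, 11, 5, 7) (insufficient R1)
Processes that can never finish: T_b and T_g.
(3) Exactly 0 of the possible complete orderings are safe sequences.


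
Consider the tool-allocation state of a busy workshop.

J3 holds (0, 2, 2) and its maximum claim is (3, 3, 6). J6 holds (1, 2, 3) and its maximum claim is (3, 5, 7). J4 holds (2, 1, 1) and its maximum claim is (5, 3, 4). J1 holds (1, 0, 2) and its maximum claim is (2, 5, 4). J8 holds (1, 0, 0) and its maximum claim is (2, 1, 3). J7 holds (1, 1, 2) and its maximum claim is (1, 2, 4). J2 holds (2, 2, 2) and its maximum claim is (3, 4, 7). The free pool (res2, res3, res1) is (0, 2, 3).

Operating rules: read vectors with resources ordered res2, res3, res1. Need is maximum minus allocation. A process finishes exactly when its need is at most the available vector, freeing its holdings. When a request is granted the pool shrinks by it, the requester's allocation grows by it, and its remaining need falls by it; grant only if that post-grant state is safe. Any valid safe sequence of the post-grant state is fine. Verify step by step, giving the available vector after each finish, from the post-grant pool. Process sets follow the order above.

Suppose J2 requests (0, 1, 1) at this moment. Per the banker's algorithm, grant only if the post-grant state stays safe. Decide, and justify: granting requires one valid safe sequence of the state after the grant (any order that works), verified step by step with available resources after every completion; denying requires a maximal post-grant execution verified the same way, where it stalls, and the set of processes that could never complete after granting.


GRANT: granting preserves safety; a valid post-grant sequence is J7, J8, J2, J1, J6, J3, J4.
Key observation: with (0, 1, 2) left after the transfer, J7 can run at once — the state stays safe.
Step-by-step check of the post-grant state:
  pool = (0, 1, 2)
  run J7 (needs (0, 1, 2), free (0, 1, 2)); after release of (1, 1, 2) the pool is (1, 2, 4)
  run J8 (needs (1, 1, 3), free (1, 2, 4)); after release of (1, 0, 0) the pool is (2, 2, 4)
  run J2 (needs (1, 1, 4), free (2, 2, 4)); after release of (2, 3, 3) the pool is (4, 5, 7)
  run J1 (needs (1, 5, 2), free (4, 5, 7)); after release of (1, 0, 2) the pool is (5, 5, 9)
  run J6 (needs (2, 3, 4), free (5, 5, 9)); after release of (1, 2, 3) the pool is (6, 7, 12)
  run J3 (needs (3, 1, 4), free (6, 7, 12)); after release of (0, 2, 2) the pool is (6, 9, 14)
  run J4 (needs (3, 2, 3), free (6, 9, 14)); after release of (2, 1, 1) the pool is (8, 10, 15)


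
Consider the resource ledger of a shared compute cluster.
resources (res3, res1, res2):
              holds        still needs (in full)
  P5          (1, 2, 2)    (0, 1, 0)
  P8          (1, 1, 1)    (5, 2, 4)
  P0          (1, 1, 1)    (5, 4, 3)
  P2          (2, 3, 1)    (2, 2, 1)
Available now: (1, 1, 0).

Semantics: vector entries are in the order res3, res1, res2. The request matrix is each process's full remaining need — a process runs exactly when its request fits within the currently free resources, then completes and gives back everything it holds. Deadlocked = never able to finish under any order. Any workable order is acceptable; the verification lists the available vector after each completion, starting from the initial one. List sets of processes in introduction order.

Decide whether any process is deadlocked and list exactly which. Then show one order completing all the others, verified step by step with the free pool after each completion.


Deadlocked: P8 and P0.
Key observation: res3 is the bottleneck — with P5, P2 done the pool holds (4, 6, 3), short of every remaining need.
A valid finishing order for the others: P5, P2. Walking it through:
  pool = (1, 1, 0)
  P5: need (0, 1, 0) fits (1, 1, 0); releases (1, 2, 2), pool now (2, 3, 2)
  P2: need (2, 2, 1) fits (2, 3, 2); releases (2, 3, 1), pool now (4, 6, 3)
None of the blocked processes ever fits:
  P8 cannot run: need (5, 2, 4) vs free (4, 6, 3) (insufficient res3 and res2)
  P0 cannot run: need (5, 4, 3) vs free (4, 6, 3) (insufficient res3)


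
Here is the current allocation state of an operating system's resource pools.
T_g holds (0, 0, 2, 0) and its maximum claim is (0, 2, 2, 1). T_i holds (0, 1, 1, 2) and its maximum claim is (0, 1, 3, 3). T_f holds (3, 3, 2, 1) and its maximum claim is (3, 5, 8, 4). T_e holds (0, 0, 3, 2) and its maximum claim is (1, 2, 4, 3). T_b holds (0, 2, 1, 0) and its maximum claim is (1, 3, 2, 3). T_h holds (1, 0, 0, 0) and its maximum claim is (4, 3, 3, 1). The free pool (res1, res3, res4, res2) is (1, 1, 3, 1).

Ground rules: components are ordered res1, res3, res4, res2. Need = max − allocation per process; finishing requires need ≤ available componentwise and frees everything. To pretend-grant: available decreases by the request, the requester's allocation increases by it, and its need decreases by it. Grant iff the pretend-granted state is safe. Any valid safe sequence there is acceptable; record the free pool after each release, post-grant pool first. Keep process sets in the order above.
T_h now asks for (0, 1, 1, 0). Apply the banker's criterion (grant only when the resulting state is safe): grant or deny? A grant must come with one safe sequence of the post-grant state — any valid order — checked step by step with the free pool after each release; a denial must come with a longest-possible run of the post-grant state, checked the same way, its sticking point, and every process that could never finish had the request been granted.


GRANT. The post-grant state is safe; one safe sequence: T_i, T_b, T_g, T_f, T_e, T_h.
Key observation: the transfer keeps a workable pool ((1, 0, 2, 1)); T_i starts the safe sequence.
Check on the post-grant state, step by step:
  pool = (1, 0, 2, 1)
  T_i: need (0, 0, 2, 1) fits (1, 0, 2, 1); releases (0, 1, 1, 2), pool now (1, 1, 3, 3)
  T_b: need (1, 1, 1, 3) fits (1, 1, 3, 3); releases (0, 2, 1, 0), pool now (1, 3, 4, 3)
  T_g: need (0, 2, 0, 1) fits (1, 3, 4, 3); releases (0, 0, 2, 0), pool now (1, 3, 6, 3)
  T_f: need (0, 2, 6, 3) fits (1, 3, 6, 3); releases (3, 3, 2, 1), pool now (4, 6, 8, 4)
  T_e: need (1, 2, 1, 1) fits (4, 6, 8, 4); releases (0, 0, 3, 2), pool now (4, 6, 11, 6)
  T_h: need (3, 2, 2, 1) fits (4, 6, 11, 6); releases (1, 1, 1, 0), pool now (5, 7, 12, 6)


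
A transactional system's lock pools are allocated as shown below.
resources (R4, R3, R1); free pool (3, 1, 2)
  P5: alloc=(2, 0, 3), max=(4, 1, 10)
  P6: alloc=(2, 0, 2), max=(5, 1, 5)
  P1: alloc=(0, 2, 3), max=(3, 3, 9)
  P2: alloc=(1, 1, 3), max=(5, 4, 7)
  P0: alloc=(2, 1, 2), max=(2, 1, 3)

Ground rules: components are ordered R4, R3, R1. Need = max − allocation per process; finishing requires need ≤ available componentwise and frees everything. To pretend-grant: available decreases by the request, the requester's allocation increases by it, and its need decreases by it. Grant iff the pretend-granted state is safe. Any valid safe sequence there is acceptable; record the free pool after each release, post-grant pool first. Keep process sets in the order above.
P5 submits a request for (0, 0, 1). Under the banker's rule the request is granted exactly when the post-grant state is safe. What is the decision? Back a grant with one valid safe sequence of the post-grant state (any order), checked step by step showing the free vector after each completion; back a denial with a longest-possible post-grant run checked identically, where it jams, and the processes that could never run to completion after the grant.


DENY. Granting would leave the state unsafe.
Key observation: after P0, P6 the pool peaks at (7, 2, 5), and each blocked process is short somewhere: P5 on R1; P1 on R1; P2 on R3.
On the post-grant state, P0, P6 is a maximal run — nothing extends it. Step-by-step check:
  pool = (3, 1, 1)
  P0 needs (0, 0, 1) <= (3, 1, 1) -> finishes; pool += (2, 1, 2) = (5, 2, 3)
  P6 needs (3, 1, 3) <= (5, 2, 3) -> finishes; pool += (2, 0, 2) = (7, 2, 5)
  P5 still needs (2, 1, 6) but only (7, 2, 5) is free — short on R1
  P1 still needs (3, 1, 6) but only (7, 2, 5) is free — short on R1
  P2 still needs (4, 3, 4) but only (7, 2, 5) is free — short on R3
Processes that could never finish after the grant: P5, P1 and P2.


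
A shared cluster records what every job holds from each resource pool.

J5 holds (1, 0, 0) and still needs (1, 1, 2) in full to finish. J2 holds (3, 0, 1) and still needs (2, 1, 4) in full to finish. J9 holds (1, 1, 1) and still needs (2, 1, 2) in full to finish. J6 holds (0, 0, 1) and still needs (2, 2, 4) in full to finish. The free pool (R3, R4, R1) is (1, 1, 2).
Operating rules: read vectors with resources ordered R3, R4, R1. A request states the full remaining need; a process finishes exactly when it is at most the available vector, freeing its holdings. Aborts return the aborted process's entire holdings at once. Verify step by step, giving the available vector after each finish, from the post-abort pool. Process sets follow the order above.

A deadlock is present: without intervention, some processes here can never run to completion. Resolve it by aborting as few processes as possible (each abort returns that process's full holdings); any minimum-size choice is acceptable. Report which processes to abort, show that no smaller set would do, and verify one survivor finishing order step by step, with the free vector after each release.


Minimum abort set: J6.
Key observation: J2 could never have finished before the abort; with (0, 0, 1) returned by J6, it fits at step 3.
Why nothing smaller works: aborting no one leaves the state deadlocked as given.
The survivors complete as J5, J9, J2. Check, step by step (starting from the post-abort pool):
  pool = (1, 1, 3)
  run J5 (needs (1, 1, 2), free (1, 1, 3)); after release of (1, 0, 0) the pool is (2, 1, 3)
  run J9 (needs (2, 1, 2), free (2, 1, 3)); after release of (1, 1, 1) the pool is (3, 2, 4)
  run J2 (needs (2, 1, 4), free (3, 2, 4)); after release of (3, 0, 1) the pool is (6, 2, 5)


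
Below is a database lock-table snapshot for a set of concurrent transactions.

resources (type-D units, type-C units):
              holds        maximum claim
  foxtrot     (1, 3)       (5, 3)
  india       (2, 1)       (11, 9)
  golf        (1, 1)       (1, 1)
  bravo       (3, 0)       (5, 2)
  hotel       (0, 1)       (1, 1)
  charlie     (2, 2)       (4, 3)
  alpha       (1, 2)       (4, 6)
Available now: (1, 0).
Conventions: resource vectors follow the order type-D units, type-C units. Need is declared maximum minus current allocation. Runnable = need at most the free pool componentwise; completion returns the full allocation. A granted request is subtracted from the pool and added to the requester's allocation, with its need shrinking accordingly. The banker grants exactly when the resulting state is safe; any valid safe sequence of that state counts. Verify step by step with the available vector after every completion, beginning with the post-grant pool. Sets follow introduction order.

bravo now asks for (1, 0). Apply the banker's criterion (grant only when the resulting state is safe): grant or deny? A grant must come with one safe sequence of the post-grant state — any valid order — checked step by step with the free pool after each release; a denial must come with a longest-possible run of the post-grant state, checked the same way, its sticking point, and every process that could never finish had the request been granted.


GRANT — the state after the grant stays safe, e.g. via golf, hotel, bravo, charlie, foxtrot, alpha, india.
Key observation: after the grant the pool drops to (0, 0), which still lets golf finish first and unwind the rest.
Step-by-step check of the post-grant state:
  pool = (0, 0)
  golf: need (0, 0) fits (0, 0); releases (1, 1), pool now (1, 1)
  hotel: need (1, 0) fits (1, 1); releases (0, 1), pool now (1, 2)
  bravo: need (1, 2) fits (1, 2); releases (4, 0), pool now (5, 2)
  charlie: need (2, 1) fits (5, 2); releases (2, 2), pool now (7, 4)
  foxtrot: need (4, 0) fits (7, 4); releases (1, 3), pool now (8, 7)
  alpha: need (3, 4) fits (8, 7); releases (1, 2), pool now (9, 9)
  india: need (9, 8) fits (9, 9); releases (2, 1), pool now (11, 10)


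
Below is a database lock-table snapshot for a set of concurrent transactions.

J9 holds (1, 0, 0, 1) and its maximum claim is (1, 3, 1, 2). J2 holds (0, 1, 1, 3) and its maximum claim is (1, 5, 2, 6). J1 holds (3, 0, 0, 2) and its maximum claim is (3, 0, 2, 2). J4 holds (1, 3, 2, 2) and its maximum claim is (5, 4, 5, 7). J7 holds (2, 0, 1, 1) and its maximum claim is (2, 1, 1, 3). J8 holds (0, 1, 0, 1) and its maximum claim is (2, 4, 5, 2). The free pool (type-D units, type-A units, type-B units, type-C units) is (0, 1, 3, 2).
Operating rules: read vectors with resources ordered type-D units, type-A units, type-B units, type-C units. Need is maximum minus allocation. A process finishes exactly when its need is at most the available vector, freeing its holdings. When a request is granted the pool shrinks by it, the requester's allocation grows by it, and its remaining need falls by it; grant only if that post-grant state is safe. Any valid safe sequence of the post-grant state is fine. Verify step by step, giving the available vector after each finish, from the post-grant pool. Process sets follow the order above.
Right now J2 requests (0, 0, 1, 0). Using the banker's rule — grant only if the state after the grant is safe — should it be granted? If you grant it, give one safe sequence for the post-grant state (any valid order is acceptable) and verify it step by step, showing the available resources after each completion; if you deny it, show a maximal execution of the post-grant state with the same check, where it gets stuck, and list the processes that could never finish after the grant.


GRANT: granting preserves safety; a valid post-grant sequence is J1, J7, J4, J9, J8, J2.
Key observation: granting shrinks the pool to (0, 1, 2, 2), yet J1 still fits and the chain goes through.
Check on the post-grant state, step by step:
  pool = (0, 1, 2, 2)
  run J1 (needs (0, 0, 2, 0), free (0, 1, 2, 2)); after release of (3, 0, 0, 2) the pool is (3, 1, 2, 4)
  run J7 (needs (0, 1, 0, 2), free (3, 1, 2, 4)); after release of (2, 0, 1, 1) the pool is (5, 1, 3, 5)
  run J4 (needs (4, 1, 3, 5), free (5, 1, 3, 5)); after release of (1, 3, 2, 2) the pool is (6, 4, 5, 7)
  run J9 (needs (0, 3, 1, 1), free (6, 4, 5, 7)); after release of (1, 0, 0, 1) the pool is (7, 4, 5, 8)
  run J8 (needs (2, 3, 5, 1), free (7, 4, 5, 8)); after release of (0, 1, 0, 1) the pool is (7, 5, 5, 9)
  run J2 (needs (1, 4, 0, 3), free (7, 5, 5, 9)); after release of (0, 1, 2, 3) the pool is (7, 6, 7, 12)
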